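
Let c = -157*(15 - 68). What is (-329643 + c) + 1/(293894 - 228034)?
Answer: -21162266919/65860 ≈ -3.2132e+5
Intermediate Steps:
c = 8321 (c = -157*(-53) = 8321)
(-329643 + c) + 1/(293894 - 228034) = (-329643 + 8321) + 1/(293894 - 228034) = -321322 + 1/65860 = -21162266919/65860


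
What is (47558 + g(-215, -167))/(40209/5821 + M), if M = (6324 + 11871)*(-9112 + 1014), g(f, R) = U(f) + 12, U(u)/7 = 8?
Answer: -277230946/857684203101 ≈ -0.00032323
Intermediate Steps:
U(u) = 56 (U(u) = 7*8 = 56)
g(f, R) = 68 (g(f, R) = 56 + 12 = 68)
M = -147343110 (M = 18195*(-8098) = -147343110)
(47558 + g(-215, -167))/(40209/5821 + M) = (47558 + 68)/(40209/5821 - 147343110) = 47626/(40209*(1/5821) - 147343110) = 47626/(40209/5821 - 147343110) = 47626/(-857684203101/5821) = 47626*(-5821/857684203101) = -277230946/857684203101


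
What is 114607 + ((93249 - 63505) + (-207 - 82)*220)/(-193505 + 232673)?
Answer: 1122223285/9792 ≈ 1.1461e+5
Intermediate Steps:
114607 + ((93249 - 63505) + (-207 - 82)*220)/(-193505 + 232673) = 114607 + (29744 - 289*220)/39168 = 114607 + (29744 - 63580)*(1/39168) = 114607 - 33836*1/39168 = 114607 - 8459/9792 = 1122223285/9792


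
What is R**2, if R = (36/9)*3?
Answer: 144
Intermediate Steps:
R = 12 (R = (36*(1/9))*3 = 4*3 = 12)
R**2 = 12**2 = 144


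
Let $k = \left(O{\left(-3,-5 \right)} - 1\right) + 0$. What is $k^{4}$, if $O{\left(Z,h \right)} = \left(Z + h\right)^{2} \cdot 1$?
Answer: $15752961$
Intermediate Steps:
$O{\left(Z,h \right)} = \left(Z + h\right)^{2}$
$k = 63$ ($k = \left(\left(-3 - 5\right)^{2} - 1\right) + 0 = \left(\left(-8\right)^{2} - 1\right) + 0 = \left(64 - 1\right) + 0 = 63 + 0 = 63$)
$k^{4} = 63^{4} = 15752961$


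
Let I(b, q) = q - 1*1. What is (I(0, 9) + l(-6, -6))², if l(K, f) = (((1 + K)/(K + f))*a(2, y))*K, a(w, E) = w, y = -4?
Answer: 9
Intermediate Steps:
l(K, f) = 2*K*(1 + K)/(K + f) (l(K, f) = (((1 + K)/(K + f))*2)*K = (2*(1 + K)/(K + f))*K = 2*K*(1 + K)/(K + f))
I(b, q) = -1 + q (I(b, q) = q - 1 = -1 + q)
(I(0, 9) + l(-6, -6))² = ((-1 + 9) + 2*(-6)*(1 - 6)/(-6 - 6))² = (8 + 2*(-6)*(-5)/(-12))² = (8 + 2*(-6)*(-1/12)*(-5))² = (8 - 5)² = 3² = 9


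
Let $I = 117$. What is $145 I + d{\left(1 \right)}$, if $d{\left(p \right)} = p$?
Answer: $16966$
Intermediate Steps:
$145 I + d{\left(1 \right)} = 145 \cdot 117 + 1 = 16965 + 1 = 16966$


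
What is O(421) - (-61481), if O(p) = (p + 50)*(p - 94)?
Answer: 215498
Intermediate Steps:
O(p) = (-94 + p)*(50 + p) (O(p) = (50 + p)*(-94 + p) = (-94 + p)*(50 + p))
O(421) - (-61481) = (-4700 + 421**2 - 44*421) - (-61481) = (-4700 + 177241 - 18524) - 1*(-61481) = 154017 + 61481 = 215498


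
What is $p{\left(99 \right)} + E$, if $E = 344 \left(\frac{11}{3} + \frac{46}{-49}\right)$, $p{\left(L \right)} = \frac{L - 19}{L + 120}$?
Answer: $\frac{3357944}{3577} \approx 938.76$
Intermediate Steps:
$p{\left(L \right)} = \frac{-19 + L}{120 + L}$
$E = \frac{137944}{147}$ ($E = 344 \left(11 \cdot \frac{1}{3} + 46 \left(- \frac{1}{49}\right)\right) = 344 \left(\frac{11}{3} - \frac{46}{49}\right) = 344 \cdot \frac{401}{147} = \frac{137944}{147} \approx 938.39$)
$p{\left(99 \right)} + E = \frac{-19 + 99}{120 + 99} + \frac{137944}{147} = \frac{1}{219} \cdot 80 + \frac{137944}{147} = \frac{80}{219} + \frac{137944}{147} = \frac{3357944}{3577}$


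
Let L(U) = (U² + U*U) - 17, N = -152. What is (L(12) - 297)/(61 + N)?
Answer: 2/7 ≈ 0.28571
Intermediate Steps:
L(U) = -17 + 2*U² (L(U) = (U² + U²) - 17 = 2*U² - 17 = -17 + 2*U²)
(L(12) - 297)/(61 + N) = ((-17 + 2*12²) - 297)/(61 - 152) = ((-17 + 2*144) - 297)/(-91) = ((-17 + 288) - 297)*(-1/91) = (271 - 297)*(-1/91) = -26*(-1/91) = 2/7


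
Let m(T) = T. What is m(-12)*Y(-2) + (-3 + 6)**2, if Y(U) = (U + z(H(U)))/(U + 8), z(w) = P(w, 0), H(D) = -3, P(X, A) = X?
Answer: 19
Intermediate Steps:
z(w) = w
Y(U) = (-3 + U)/(8 + U) (Y(U) = (U - 3)/(U + 8) = (-3 + U)/(8 + U))
m(-12)*Y(-2) + (-3 + 6)**2 = -12*(-3 - 2)/(8 - 2) + (-3 + 6)**2 = -12*(-5)/6 + 3**2 = -2*(-5) + 9 = -12*(-5/6) + 9 = 10 + 9 = 19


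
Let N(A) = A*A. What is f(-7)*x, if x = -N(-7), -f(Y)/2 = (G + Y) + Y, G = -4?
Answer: -1764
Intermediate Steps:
N(A) = A²
f(Y) = 8 - 4*Y (f(Y) = -2*((-4 + Y) + Y) = -2*(-4 + 2*Y) = 8 - 4*Y)
x = -49 (x = -1*(-7)² = -1*49 = -49)
f(-7)*x = (8 - 4*(-7))*(-49) = (8 + 28)*(-49) = 36*(-49) = -1764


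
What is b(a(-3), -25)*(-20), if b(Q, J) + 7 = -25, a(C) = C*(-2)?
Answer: 640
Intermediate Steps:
a(C) = -2*C
b(Q, J) = -32 (b(Q, J) = -7 - 25 = -32)
b(a(-3), -25)*(-20) = -32*(-20) = 640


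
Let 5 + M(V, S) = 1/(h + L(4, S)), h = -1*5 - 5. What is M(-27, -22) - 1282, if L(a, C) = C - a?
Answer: -46333/36 ≈ -1287.0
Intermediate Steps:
h = -10 (h = -5 - 5 = -10)
M(V, S) = -5 + 1/(-14 + S) (M(V, S) = -5 + 1/(-10 + (S - 1*4)) = -5 + 1/(-10 + (S - 4)) = -5 + 1/(-10 + (-4 + S)) = -5 + 1/(-14 + S))
M(-27, -22) - 1282 = (71 - 5*(-22))/(-14 - 22) - 1282 = (71 + 110)/(-36) - 1282 = -1/36*181 - 1282 = -181/36 - 1282 = -46333/36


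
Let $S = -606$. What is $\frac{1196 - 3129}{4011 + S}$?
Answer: $- \frac{1933}{3405} \approx -0.56769$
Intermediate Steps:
$\frac{1196 - 3129}{4011 + S} = \frac{1196 - 3129}{4011 - 606} = \frac{1196 - 3129}{3405} = \left(-1933\right) \frac{1}{3405} = - \frac{1933}{3405}$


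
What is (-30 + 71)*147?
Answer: 6027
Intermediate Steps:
(-30 + 71)*147 = 41*147 = 6027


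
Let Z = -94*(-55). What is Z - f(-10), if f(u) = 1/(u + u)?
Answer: 103401/20 ≈ 5170.0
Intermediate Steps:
f(u) = 1/(2*u)
Z = 5170
Z - f(-10) = 5170 - 1/(2*(-10)) = 5170 - (-1)/(2*10) = 5170 - 1*(-1/20) = 5170 + 1/20 = 103401/20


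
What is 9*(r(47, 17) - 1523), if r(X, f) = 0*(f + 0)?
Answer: -13707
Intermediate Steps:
r(X, f) = 0 (r(X, f) = 0*f = 0)
9*(r(47, 17) - 1523) = 9*(0 - 1523) = 9*(-1523) = -13707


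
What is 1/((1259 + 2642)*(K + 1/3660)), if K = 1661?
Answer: 3660/23715197161 ≈ 1.5433e-7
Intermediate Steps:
1/((1259 + 2642)*(K + 1/3660)) = 1/((1259 + 2642)*(1661 + 1/3660)) = 1/(3901*(1661 + 1/3660)) = 1/(3901*(6079261/3660)) = 1/(23715197161/3660) = 3660/23715197161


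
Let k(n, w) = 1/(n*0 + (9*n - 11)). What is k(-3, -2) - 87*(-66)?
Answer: 218195/38 ≈ 5742.0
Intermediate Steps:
k(n, w) = 1/(-11 + 9*n) (k(n, w) = 1/(0 + (-11 + 9*n)) = 1/(-11 + 9*n))
k(-3, -2) - 87*(-66) = 1/(-11 + 9*(-3)) - 87*(-66) = 1/(-11 - 27) + 5742 = 1/(-38) + 5742 = -1/38 + 5742 = 218195/38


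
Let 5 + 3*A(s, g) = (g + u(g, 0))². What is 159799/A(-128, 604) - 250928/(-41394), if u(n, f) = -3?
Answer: 55239174653/7475673612 ≈ 7.3892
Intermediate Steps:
A(s, g) = -5/3 + (-3 + g)²/3 (A(s, g) = -5/3 + (g - 3)²/3 = -5/3 + (-3 + g)²/3)
159799/A(-128, 604) - 250928/(-41394) = 159799/(-5/3 + (-3 + 604)²/3) - 250928/(-41394) = 159799/(-5/3 + (⅓)*601²) - 250928*(-1/41394) = 159799/(-5/3 + (⅓)*361201) + 125464/20697 = 159799/(-5/3 + 361201/3) + 125464/20697 = 159799/(361196/3) + 125464/20697 = 159799*(3/361196) + 125464/20697 = 479397/361196 + 125464/20697 = 55239174653/7475673612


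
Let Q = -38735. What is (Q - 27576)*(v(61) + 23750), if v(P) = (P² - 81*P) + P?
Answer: -1498031801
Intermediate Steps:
v(P) = P² - 80*P
(Q - 27576)*(v(61) + 23750) = (-38735 - 27576)*(61*(-80 + 61) + 23750) = -66311*(61*(-19) + 23750) = -66311*(-1159 + 23750) = -66311*22591 = -1498031801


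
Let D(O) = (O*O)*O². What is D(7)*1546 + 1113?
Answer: 3713059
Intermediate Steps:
D(O) = O⁴ (D(O) = O²*O² = O⁴)
D(7)*1546 + 1113 = 7⁴*1546 + 1113 = 2401*1546 + 1113 = 3711946 + 1113 = 3713059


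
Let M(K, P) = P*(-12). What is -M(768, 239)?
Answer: 2868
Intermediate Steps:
M(K, P) = -12*P
-M(768, 239) = -(-12)*239 = -1*(-2868) = 2868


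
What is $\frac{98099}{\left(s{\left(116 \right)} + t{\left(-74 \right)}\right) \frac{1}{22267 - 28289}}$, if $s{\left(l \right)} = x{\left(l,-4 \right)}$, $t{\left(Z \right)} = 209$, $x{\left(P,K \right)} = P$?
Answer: $- \frac{590752178}{325} \approx -1.8177 \cdot 10^{6}$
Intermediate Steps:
$s{\left(l \right)} = l$
$\frac{98099}{\left(s{\left(116 \right)} + t{\left(-74 \right)}\right) \frac{1}{22267 - 28289}} = \frac{98099}{\left(116 + 209\right) \frac{1}{22267 - 28289}} = \frac{98099}{325 \frac{1}{-6022}} = \frac{98099}{325 \left(- \frac{1}{6022}\right)} = \frac{98099}{- \frac{325}{6022}} = 98099 \left(- \frac{6022}{325}\right) = - \frac{590752178}{325}$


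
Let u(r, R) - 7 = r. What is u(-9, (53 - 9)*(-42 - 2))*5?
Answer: -10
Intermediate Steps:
u(r, R) = 7 + r
u(-9, (53 - 9)*(-42 - 2))*5 = (7 - 9)*5 = -2*5 = -10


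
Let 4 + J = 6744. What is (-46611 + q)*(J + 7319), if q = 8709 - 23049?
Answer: -856910109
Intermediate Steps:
J = 6740 (J = -4 + 6744 = 6740)
q = -14340
(-46611 + q)*(J + 7319) = (-46611 - 14340)*(6740 + 7319) = -60951*14059 = -856910109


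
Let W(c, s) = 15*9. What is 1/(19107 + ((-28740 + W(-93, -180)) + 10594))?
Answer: 1/1096 ≈ 0.00091241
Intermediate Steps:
W(c, s) = 135
1/(19107 + ((-28740 + W(-93, -180)) + 10594)) = 1/(19107 + ((-28740 + 135) + 10594)) = 1/(19107 + (-28605 + 10594)) = 1/(19107 - 18011) = 1/1096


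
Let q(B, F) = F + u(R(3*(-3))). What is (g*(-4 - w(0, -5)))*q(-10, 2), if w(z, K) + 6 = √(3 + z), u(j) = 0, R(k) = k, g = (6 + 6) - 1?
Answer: 44 - 22*√3 ≈ 5.8949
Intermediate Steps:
g = 11 (g = 12 - 1 = 11)
q(B, F) = F (q(B, F) = F + 0 = F)
w(z, K) = -6 + √(3 + z)
(g*(-4 - w(0, -5)))*q(-10, 2) = (11*(-4 - (-6 + √(3 + 0))))*2 = (11*(-4 - (-6 + √3)))*2 = (11*(-4 + (6 - √3)))*2 = (11*(2 - √3))*2 = (22 - 11*√3)*2 = 44 - 22*√3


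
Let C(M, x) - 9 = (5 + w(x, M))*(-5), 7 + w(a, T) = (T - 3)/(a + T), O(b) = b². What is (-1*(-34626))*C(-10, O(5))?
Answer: 807940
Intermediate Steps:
w(a, T) = -7 + (-3 + T)/(T + a) (w(a, T) = -7 + (T - 3)/(a + T) = -7 + (-3 + T)/(T + a))
C(M, x) = -16 - 5*(-3 - 7*x - 6*M)/(M + x) (C(M, x) = 9 + (5 + (-3 - 7*x - 6*M)/(M + x))*(-5) = 9 + (-25 - 5*(-3 - 7*x - 6*M)/(M + x)) = -16 - 5*(-3 - 7*x - 6*M)/(M + x))
(-1*(-34626))*C(-10, O(5)) = (-1*(-34626))*((15 + 14*(-10) + 19*5²)/(-10 + 5²)) = 34626*((15 - 140 + 19*25)/(-10 + 25)) = 34626*((15 - 140 + 475)/15) = 34626*((1/15)*350) = 34626*(70/3) = 807940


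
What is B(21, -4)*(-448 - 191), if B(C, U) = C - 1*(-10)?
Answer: -19809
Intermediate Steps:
B(C, U) = 10 + C (B(C, U) = C + 10 = 10 + C)
B(21, -4)*(-448 - 191) = (10 + 21)*(-448 - 191) = 31*(-639) = -19809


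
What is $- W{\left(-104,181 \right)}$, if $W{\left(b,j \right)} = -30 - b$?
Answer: $-74$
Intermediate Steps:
$- W{\left(-104,181 \right)} = - (-30 - -104) = - (-30 + 104) = \left(-1\right) 74 = -74$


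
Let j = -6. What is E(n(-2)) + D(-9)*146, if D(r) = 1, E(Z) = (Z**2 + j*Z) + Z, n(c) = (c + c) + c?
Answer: 212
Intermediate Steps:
n(c) = 3*c (n(c) = 2*c + c = 3*c)
E(Z) = Z**2 - 5*Z (E(Z) = (Z**2 - 6*Z) + Z = Z**2 - 5*Z)
E(n(-2)) + D(-9)*146 = (3*(-2))*(-5 + 3*(-2)) + 1*146 = -6*(-5 - 6) + 146 = -6*(-11) + 146 = 66 + 146 = 212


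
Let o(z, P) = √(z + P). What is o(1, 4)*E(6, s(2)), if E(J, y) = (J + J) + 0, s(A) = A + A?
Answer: 12*√5 ≈ 26.833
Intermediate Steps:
s(A) = 2*A
E(J, y) = 2*J (E(J, y) = 2*J + 0 = 2*J)
o(z, P) = √(P + z)
o(1, 4)*E(6, s(2)) = √(4 + 1)*(2*6) = √5*12 = 12*√5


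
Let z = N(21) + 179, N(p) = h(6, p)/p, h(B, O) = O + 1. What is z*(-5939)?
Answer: -22455359/21 ≈ -1.0693e+6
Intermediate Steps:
h(B, O) = 1 + O
N(p) = (1 + p)/p
z = 3781/21 (z = (1 + 21)/21 + 179 = (1/21)*22 + 179 = 22/21 + 179 = 3781/21 ≈ 180.05)
z*(-5939) = (3781/21)*(-5939) = -22455359/21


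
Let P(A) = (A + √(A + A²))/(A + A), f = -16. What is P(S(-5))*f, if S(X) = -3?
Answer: -8 + 8*√6/3 ≈ -1.4680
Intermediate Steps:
P(A) = (A + √(A + A²))/(2*A) (P(A) = (A + √(A + A²))/((2*A)) = (A + √(A + A²))*(1/(2*A)) = (A + √(A + A²))/(2*A))
P(S(-5))*f = ((½)*(-3 + √(-3*(1 - 3)))/(-3))*(-16) = ((½)*(-⅓)*(-3 + √(-3*(-2))))*(-16) = ((½)*(-⅓)*(-3 + √6))*(-16) = (½ - √6/6)*(-16) = -8 + 8*√6/3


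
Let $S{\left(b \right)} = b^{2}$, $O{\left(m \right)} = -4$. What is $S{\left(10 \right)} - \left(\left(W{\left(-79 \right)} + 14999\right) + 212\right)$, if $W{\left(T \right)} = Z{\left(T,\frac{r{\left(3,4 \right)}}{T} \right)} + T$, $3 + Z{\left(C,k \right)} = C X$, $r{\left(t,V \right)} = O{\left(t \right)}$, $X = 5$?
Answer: $-14634$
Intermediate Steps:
$r{\left(t,V \right)} = -4$
$Z{\left(C,k \right)} = -3 + 5 C$ ($Z{\left(C,k \right)} = -3 + C 5 = -3 + 5 C$)
$W{\left(T \right)} = -3 + 6 T$ ($W{\left(T \right)} = \left(-3 + 5 T\right) + T = -3 + 6 T$)
$S{\left(10 \right)} - \left(\left(W{\left(-79 \right)} + 14999\right) + 212\right) = 10^{2} - \left(\left(\left(-3 + 6 \left(-79\right)\right) + 14999\right) + 212\right) = 100 - \left(\left(\left(-3 - 474\right) + 14999\right) + 212\right) = 100 - \left(\left(-477 + 14999\right) + 212\right) = 100 - \left(14522 + 212\right) = 100 - 14734 = -14634$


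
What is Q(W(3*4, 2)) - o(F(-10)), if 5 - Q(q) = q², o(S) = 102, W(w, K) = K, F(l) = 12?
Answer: -101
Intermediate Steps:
Q(q) = 5 - q²
Q(W(3*4, 2)) - o(F(-10)) = (5 - 1*2²) - 1*102 = (5 - 1*4) - 102 = (5 - 4) - 102 = 1 - 102 = -101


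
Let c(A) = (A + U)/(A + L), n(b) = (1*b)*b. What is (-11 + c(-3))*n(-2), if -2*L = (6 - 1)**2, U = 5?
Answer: -1380/31 ≈ -44.516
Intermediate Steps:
L = -25/2 (L = -(6 - 1)**2/2 = -1/2*5**2 = -1/2*25 = -25/2 ≈ -12.500)
n(b) = b**2 (n(b) = b*b = b**2)
c(A) = (5 + A)/(-25/2 + A) (c(A) = (A + 5)/(A - 25/2) = (5 + A)/(-25/2 + A))
(-11 + c(-3))*n(-2) = (-11 + 2*(5 - 3)/(-25 + 2*(-3)))*(-2)**2 = (-11 + 2*2/(-25 - 6))*4 = (-11 + 2*2/(-31))*4 = (-11 + 2*(-1/31)*2)*4 = (-11 - 4/31)*4 = -345/31*4 = -1380/31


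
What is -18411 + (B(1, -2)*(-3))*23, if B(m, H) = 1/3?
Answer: -18434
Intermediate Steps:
B(m, H) = ⅓
-18411 + (B(1, -2)*(-3))*23 = -18411 + ((⅓)*(-3))*23 = -18411 - 1*23 = -18411 - 23 = -18434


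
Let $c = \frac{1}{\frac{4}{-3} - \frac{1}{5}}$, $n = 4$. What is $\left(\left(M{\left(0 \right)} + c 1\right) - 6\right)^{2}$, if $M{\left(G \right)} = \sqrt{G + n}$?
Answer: $\frac{11449}{529} \approx 21.643$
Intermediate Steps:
$c = - \frac{15}{23}$ ($c = \frac{1}{4 \left(- \frac{1}{3}\right) - \frac{1}{5}} = \frac{1}{- \frac{4}{3} - \frac{1}{5}} = \frac{1}{- \frac{23}{15}} = - \frac{15}{23} \approx -0.65217$)
$M{\left(G \right)} = \sqrt{4 + G}$ ($M{\left(G \right)} = \sqrt{G + 4} = \sqrt{4 + G}$)
$\left(\left(M{\left(0 \right)} + c 1\right) - 6\right)^{2} = \left(\left(\sqrt{4 + 0} - \frac{15}{23}\right) - 6\right)^{2} = \left(\left(\sqrt{4} - \frac{15}{23}\right) - 6\right)^{2} = \left(\left(2 - \frac{15}{23}\right) - 6\right)^{2} = \left(\frac{31}{23} - 6\right)^{2} = \left(- \frac{107}{23}\right)^{2} = \frac{11449}{529}$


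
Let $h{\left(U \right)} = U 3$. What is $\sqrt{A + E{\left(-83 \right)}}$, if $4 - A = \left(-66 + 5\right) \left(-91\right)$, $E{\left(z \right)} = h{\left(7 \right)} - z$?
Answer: $i \sqrt{5443} \approx 73.777 i$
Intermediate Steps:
$h{\left(U \right)} = 3 U$
$E{\left(z \right)} = 21 - z$ ($E{\left(z \right)} = 3 \cdot 7 - z = 21 - z$)
$A = -5547$ ($A = 4 - \left(-66 + 5\right) \left(-91\right) = 4 - \left(-61\right) \left(-91\right) = 4 - 5551 = -5547$)
$\sqrt{A + E{\left(-83 \right)}} = \sqrt{-5547 + \left(21 - -83\right)} = \sqrt{-5547 + \left(21 + 83\right)} = \sqrt{-5547 + 104} = \sqrt{-5443} = i \sqrt{5443}$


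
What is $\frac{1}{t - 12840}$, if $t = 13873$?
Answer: $\frac{1}{1033} \approx 0.00096805$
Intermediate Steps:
$\frac{1}{t - 12840} = \frac{1}{13873 - 12840} = \frac{1}{1033}$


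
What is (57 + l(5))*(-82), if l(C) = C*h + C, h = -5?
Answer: -3034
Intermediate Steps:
l(C) = -4*C (l(C) = C*(-5) + C = -5*C + C = -4*C)
(57 + l(5))*(-82) = (57 - 4*5)*(-82) = (57 - 20)*(-82) = 37*(-82) = -3034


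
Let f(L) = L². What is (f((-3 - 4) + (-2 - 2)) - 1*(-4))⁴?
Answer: 244140625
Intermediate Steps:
(f((-3 - 4) + (-2 - 2)) - 1*(-4))⁴ = (((-3 - 4) + (-2 - 2))² - 1*(-4))⁴ = ((-7 - 4)² + 4)⁴ = ((-11)² + 4)⁴ = (121 + 4)⁴ = 125⁴ = 244140625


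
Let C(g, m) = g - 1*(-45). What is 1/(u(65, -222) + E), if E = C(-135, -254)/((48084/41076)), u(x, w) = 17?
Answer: -4007/239951 ≈ -0.016699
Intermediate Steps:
C(g, m) = 45 + g (C(g, m) = g + 45 = 45 + g)
E = -308070/4007 (E = (45 - 135)/((48084/41076)) = -90/(48084*(1/41076)) = -90/4007/3423 = -90*3423/4007 = -308070/4007 ≈ -76.883)
1/(u(65, -222) + E) = 1/(17 - 308070/4007) = 1/(-239951/4007) = -4007/239951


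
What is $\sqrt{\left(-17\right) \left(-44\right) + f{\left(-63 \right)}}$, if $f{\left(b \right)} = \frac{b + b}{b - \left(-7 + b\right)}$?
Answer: $\sqrt{730} \approx 27.019$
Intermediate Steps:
$f{\left(b \right)} = \frac{2 b}{7}$
$\sqrt{\left(-17\right) \left(-44\right) + f{\left(-63 \right)}} = \sqrt{\left(-17\right) \left(-44\right) + \frac{2}{7} \left(-63\right)} = \sqrt{748 - 18} = \sqrt{730}$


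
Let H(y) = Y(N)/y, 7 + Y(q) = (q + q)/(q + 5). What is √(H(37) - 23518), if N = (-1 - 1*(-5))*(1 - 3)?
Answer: I*√289765833/111 ≈ 153.36*I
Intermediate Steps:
N = -8 (N = (-1 + 5)*(-2) = 4*(-2) = -8)
Y(q) = -7 + 2*q/(5 + q) (Y(q) = -7 + (q + q)/(q + 5) = -7 + (2*q)/(5 + q) = -7 + 2*q/(5 + q))
H(y) = -5/(3*y) (H(y) = (5*(-7 - 1*(-8))/(5 - 8))/y = (5*(-7 + 8)/(-3))/y = (5*(-⅓)*1)/y = -5/(3*y))
√(H(37) - 23518) = √(-5/3/37 - 23518) = √(-5/3*1/37 - 23518) = √(-5/111 - 23518) = √(-2610503/111) = I*√289765833/111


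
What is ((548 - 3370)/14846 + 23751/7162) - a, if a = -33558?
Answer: 1784227803599/53163526 ≈ 33561.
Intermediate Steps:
((548 - 3370)/14846 + 23751/7162) - a = ((548 - 3370)/14846 + 23751/7162) - 1*(-33558) = (-2822*1/14846 + 23751*(1/7162)) + 33558 = (-1411/7423 + 23751/7162) + 33558 = 166198091/53163526 + 33558 = 1784227803599/53163526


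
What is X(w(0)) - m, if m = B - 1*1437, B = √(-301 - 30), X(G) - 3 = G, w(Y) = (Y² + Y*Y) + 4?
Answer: 1444 - I*√331 ≈ 1444.0 - 18.193*I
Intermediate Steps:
w(Y) = 4 + 2*Y² (w(Y) = (Y² + Y²) + 4 = 2*Y² + 4 = 4 + 2*Y²)
X(G) = 3 + G
B = I*√331 (B = √(-331) = I*√331 ≈ 18.193*I)
m = -1437 + I*√331 (m = I*√331 - 1*1437 = I*√331 - 1437 = -1437 + I*√331 ≈ -1437.0 + 18.193*I)
X(w(0)) - m = (3 + (4 + 2*0²)) - (-1437 + I*√331) = (3 + (4 + 2*0)) + (1437 - I*√331) = (3 + (4 + 0)) + (1437 - I*√331) = (3 + 4) + (1437 - I*√331) = 7 + (1437 - I*√331) = 1444 - I*√331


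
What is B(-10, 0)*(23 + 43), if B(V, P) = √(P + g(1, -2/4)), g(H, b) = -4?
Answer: 132*I ≈ 132.0*I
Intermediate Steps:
B(V, P) = √(-4 + P) (B(V, P) = √(P - 4) = √(-4 + P))
B(-10, 0)*(23 + 43) = √(-4 + 0)*(23 + 43) = √(-4)*66 = (2*I)*66 = 132*I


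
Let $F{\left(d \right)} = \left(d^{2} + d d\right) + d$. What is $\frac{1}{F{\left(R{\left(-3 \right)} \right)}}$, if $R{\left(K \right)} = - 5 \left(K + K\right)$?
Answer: $\frac{1}{1830} \approx 0.00054645$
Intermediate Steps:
$R{\left(K \right)} = - 10 K$ ($R{\left(K \right)} = - 5 \cdot 2 K = - 10 K$)
$F{\left(d \right)} = d + 2 d^{2}$ ($F{\left(d \right)} = \left(d^{2} + d^{2}\right) + d = 2 d^{2} + d = d + 2 d^{2}$)
$\frac{1}{F{\left(R{\left(-3 \right)} \right)}} = \frac{1}{\left(-10\right) \left(-3\right) \left(1 + 2 \left(\left(-10\right) \left(-3\right)\right)\right)} = \frac{1}{30 \left(1 + 2 \cdot 30\right)} = \frac{1}{30 \left(1 + 60\right)} = \frac{1}{30 \cdot 61} = \frac{1}{1830}$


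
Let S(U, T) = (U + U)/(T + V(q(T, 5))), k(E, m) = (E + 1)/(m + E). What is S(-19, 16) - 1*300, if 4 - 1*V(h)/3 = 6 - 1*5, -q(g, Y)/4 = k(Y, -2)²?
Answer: -7538/25 ≈ -301.52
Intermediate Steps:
k(E, m) = (1 + E)/(E + m)
q(g, Y) = -4*(1 + Y)²/(-2 + Y)² (q(g, Y) = -4*(1 + Y)²/(Y - 2)² = -4*(1 + Y)²/(-2 + Y)²)
V(h) = 9 (V(h) = 12 - 3*(6 - 1*5) = 12 - 3*(6 - 5) = 12 - 3*1 = 12 - 3 = 9)
S(U, T) = 2*U/(9 + T) (S(U, T) = (U + U)/(T + 9) = (2*U)/(9 + T) = 2*U/(9 + T))
S(-19, 16) - 1*300 = 2*(-19)/(9 + 16) - 1*300 = 2*(-19)/25 - 300 = 2*(-19)*(1/25) - 300 = -38/25 - 300 = -7538/25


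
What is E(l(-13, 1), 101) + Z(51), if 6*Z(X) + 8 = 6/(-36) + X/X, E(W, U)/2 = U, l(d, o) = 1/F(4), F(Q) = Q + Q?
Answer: 7229/36 ≈ 200.81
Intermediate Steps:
F(Q) = 2*Q
l(d, o) = 1/8 (l(d, o) = 1/(2*4) = 1/8)
E(W, U) = 2*U
Z(X) = -43/36 (Z(X) = -4/3 + (6/(-36) + X/X)/6 = -4/3 + (6*(-1/36) + 1)/6 = -4/3 + (-1/6 + 1)/6 = -4/3 + (1/6)*(5/6) = -4/3 + 5/36 = -43/36)
E(l(-13, 1), 101) + Z(51) = 2*101 - 43/36 = 202 - 43/36 = 7229/36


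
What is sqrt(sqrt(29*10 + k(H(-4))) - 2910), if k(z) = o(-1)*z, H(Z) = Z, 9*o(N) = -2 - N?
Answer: sqrt(-26190 + 3*sqrt(2614))/3 ≈ 53.786*I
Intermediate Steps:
o(N) = -2/9 - N/9 (o(N) = (-2 - N)/9 = -2/9 - N/9)
k(z) = -z/9 (k(z) = (-2/9 - 1/9*(-1))*z = (-2/9 + 1/9)*z = -z/9)
sqrt(sqrt(29*10 + k(H(-4))) - 2910) = sqrt(sqrt(29*10 - 1/9*(-4)) - 2910) = sqrt(sqrt(290 + 4/9) - 2910) = sqrt(sqrt(2614/9) - 2910) = sqrt(sqrt(2614)/3 - 2910) = sqrt(-2910 + sqrt(2614)/3)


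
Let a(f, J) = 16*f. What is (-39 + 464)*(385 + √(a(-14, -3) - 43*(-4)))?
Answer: 163625 + 850*I*√13 ≈ 1.6363e+5 + 3064.7*I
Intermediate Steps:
(-39 + 464)*(385 + √(a(-14, -3) - 43*(-4))) = (-39 + 464)*(385 + √(16*(-14) - 43*(-4))) = 425*(385 + √(-224 + 172)) = 425*(385 + √(-52)) = 425*(385 + 2*I*√13) = 163625 + 850*I*√13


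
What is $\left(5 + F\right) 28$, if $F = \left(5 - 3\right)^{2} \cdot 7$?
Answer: $924$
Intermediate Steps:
$F = 28$ ($F = 2^{2} \cdot 7 = 4 \cdot 7 = 28$)
$\left(5 + F\right) 28 = \left(5 + 28\right) 28 = 33 \cdot 28 = 924$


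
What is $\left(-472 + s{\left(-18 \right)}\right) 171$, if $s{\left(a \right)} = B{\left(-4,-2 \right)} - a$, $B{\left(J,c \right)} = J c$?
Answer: $-76266$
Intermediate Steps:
$s{\left(a \right)} = 8 - a$ ($s{\left(a \right)} = \left(-4\right) \left(-2\right) - a = 8 - a$)
$\left(-472 + s{\left(-18 \right)}\right) 171 = \left(-472 + \left(8 - -18\right)\right) 171 = \left(-472 + \left(8 + 18\right)\right) 171 = \left(-472 + 26\right) 171 = \left(-446\right) 171 = -76266$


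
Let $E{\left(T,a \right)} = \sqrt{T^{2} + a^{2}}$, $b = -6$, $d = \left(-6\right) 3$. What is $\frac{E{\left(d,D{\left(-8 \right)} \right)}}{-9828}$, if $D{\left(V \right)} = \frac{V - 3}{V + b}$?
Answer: $- \frac{5 \sqrt{2545}}{137592} \approx -0.0018332$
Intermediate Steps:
$d = -18$
$D{\left(V \right)} = \frac{-3 + V}{-6 + V}$ ($D{\left(V \right)} = \frac{V - 3}{V - 6} = \frac{-3 + V}{-6 + V}$)
$\frac{E{\left(d,D{\left(-8 \right)} \right)}}{-9828} = \frac{\sqrt{\left(-18\right)^{2} + \left(\frac{-3 - 8}{-6 - 8}\right)^{2}}}{-9828} = \sqrt{324 + \left(\frac{1}{-14} \left(-11\right)\right)^{2}} \left(- \frac{1}{9828}\right) = \sqrt{324 + \left(\left(- \frac{1}{14}\right) \left(-11\right)\right)^{2}} \left(- \frac{1}{9828}\right) = \sqrt{324 + \left(\frac{11}{14}\right)^{2}} \left(- \frac{1}{9828}\right) = \sqrt{324 + \frac{121}{196}} \left(- \frac{1}{9828}\right) = \sqrt{\frac{63625}{196}} \left(- \frac{1}{9828}\right) = \frac{5 \sqrt{2545}}{14} \left(- \frac{1}{9828}\right) = - \frac{5 \sqrt{2545}}{137592}$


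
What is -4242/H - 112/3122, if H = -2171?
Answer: 928598/484133 ≈ 1.9181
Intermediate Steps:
-4242/H - 112/3122 = -4242/(-2171) - 112/3122 = -4242*(-1/2171) - 112*1/3122 = 4242/2171 - 8/223 = 928598/484133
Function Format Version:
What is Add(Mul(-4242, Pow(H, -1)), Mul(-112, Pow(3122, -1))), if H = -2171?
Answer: Rational(928598, 484133) ≈ 1.9181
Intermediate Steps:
Add(Mul(-4242, Pow(H, -1)), Mul(-112, Pow(3122, -1))) = Add(Mul(-4242, Pow(-2171, -1)), Mul(-112, Pow(3122, -1))) = Add(Mul(-4242, Rational(-1, 2171)), Mul(-112, Rational(1, 3122))) = Add(Rational(4242, 2171), Rational(-8, 223)) = Rational(928598, 484133)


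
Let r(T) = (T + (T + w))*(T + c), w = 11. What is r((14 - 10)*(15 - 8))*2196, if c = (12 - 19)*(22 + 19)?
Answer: -38107188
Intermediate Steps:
c = -287 (c = -7*41 = -287)
r(T) = (-287 + T)*(11 + 2*T) (r(T) = (T + (T + 11))*(T - 287) = (T + (11 + T))*(-287 + T) = (11 + 2*T)*(-287 + T) = (-287 + T)*(11 + 2*T))
r((14 - 10)*(15 - 8))*2196 = (-3157 - 563*(14 - 10)*(15 - 8) + 2*((14 - 10)*(15 - 8))²)*2196 = (-3157 - 2252*7 + 2*(4*7)²)*2196 = (-3157 - 563*28 + 2*28²)*2196 = (-3157 - 15764 + 2*784)*2196 = (-3157 - 15764 + 1568)*2196 = -17353*2196 = -38107188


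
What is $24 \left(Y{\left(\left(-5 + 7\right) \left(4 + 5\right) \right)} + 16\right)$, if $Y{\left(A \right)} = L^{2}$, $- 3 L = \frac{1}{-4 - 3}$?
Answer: $\frac{56456}{147} \approx 384.05$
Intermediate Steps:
$L = \frac{1}{21}$ ($L = - \frac{1}{3 \left(-4 - 3\right)} = - \frac{1}{3 \left(-7\right)} = \left(- \frac{1}{3}\right) \left(- \frac{1}{7}\right) = \frac{1}{21} \approx 0.047619$)
$Y{\left(A \right)} = \frac{1}{441}$ ($Y{\left(A \right)} = \left(\frac{1}{21}\right)^{2} = \frac{1}{441}$)
$24 \left(Y{\left(\left(-5 + 7\right) \left(4 + 5\right) \right)} + 16\right) = 24 \left(\frac{1}{441} + 16\right) = 24 \cdot \frac{7057}{441} = \frac{56456}{147}$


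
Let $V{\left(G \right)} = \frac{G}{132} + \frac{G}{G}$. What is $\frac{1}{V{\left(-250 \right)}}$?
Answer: $- \frac{66}{59} \approx -1.1186$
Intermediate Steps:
$V{\left(G \right)} = 1 + \frac{G}{132}$ ($V{\left(G \right)} = G \frac{1}{132} + 1 = \frac{G}{132} + 1 = 1 + \frac{G}{132}$)
$\frac{1}{V{\left(-250 \right)}} = \frac{1}{1 + \frac{1}{132} \left(-250\right)} = \frac{1}{1 - \frac{125}{66}} = \frac{1}{- \frac{59}{66}} = - \frac{66}{59}$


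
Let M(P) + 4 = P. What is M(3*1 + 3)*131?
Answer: 262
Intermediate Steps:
M(P) = -4 + P
M(3*1 + 3)*131 = (-4 + (3*1 + 3))*131 = (-4 + (3 + 3))*131 = (-4 + 6)*131 = 2*131 = 262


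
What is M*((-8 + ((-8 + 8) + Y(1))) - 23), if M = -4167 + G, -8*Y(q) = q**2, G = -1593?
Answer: 179280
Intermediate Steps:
Y(q) = -q**2/8
M = -5760 (M = -4167 - 1593 = -5760)
M*((-8 + ((-8 + 8) + Y(1))) - 23) = -5760*((-8 + ((-8 + 8) - 1/8*1**2)) - 23) = -5760*((-8 + (0 - 1/8*1)) - 23) = -5760*((-8 + (0 - 1/8)) - 23) = -5760*((-8 - 1/8) - 23) = -5760*(-65/8 - 23) = -5760*(-249/8) = 179280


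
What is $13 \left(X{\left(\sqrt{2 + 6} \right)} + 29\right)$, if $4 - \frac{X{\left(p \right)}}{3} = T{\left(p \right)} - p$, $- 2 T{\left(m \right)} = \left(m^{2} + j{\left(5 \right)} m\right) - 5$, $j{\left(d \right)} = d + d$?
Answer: $\frac{1183}{2} + 468 \sqrt{2} \approx 1253.4$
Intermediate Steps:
$j{\left(d \right)} = 2 d$
$T{\left(m \right)} = \frac{5}{2} - 5 m - \frac{m^{2}}{2}$ ($T{\left(m \right)} = - \frac{\left(m^{2} + 2 \cdot 5 m\right) - 5}{2} = - \frac{\left(m^{2} + 10 m\right) - 5}{2} = - \frac{-5 + m^{2} + 10 m}{2} = \frac{5}{2} - 5 m - \frac{m^{2}}{2}$)
$X{\left(p \right)} = \frac{9}{2} + 18 p + \frac{3 p^{2}}{2}$ ($X{\left(p \right)} = 12 - 3 \left(\left(\frac{5}{2} - 5 p - \frac{p^{2}}{2}\right) - p\right) = 12 - 3 \left(\frac{5}{2} - 6 p - \frac{p^{2}}{2}\right) = 12 + \left(- \frac{15}{2} + 18 p + \frac{3 p^{2}}{2}\right) = \frac{9}{2} + 18 p + \frac{3 p^{2}}{2}$)
$13 \left(X{\left(\sqrt{2 + 6} \right)} + 29\right) = 13 \left(\left(\frac{9}{2} + 18 \sqrt{2 + 6} + \frac{3 \left(\sqrt{2 + 6}\right)^{2}}{2}\right) + 29\right) = 13 \left(\left(\frac{9}{2} + 18 \sqrt{8} + \frac{3 \left(\sqrt{8}\right)^{2}}{2}\right) + 29\right) = 13 \left(\left(\frac{9}{2} + 18 \cdot 2 \sqrt{2} + \frac{3 \left(2 \sqrt{2}\right)^{2}}{2}\right) + 29\right) = 13 \left(\left(\frac{9}{2} + 36 \sqrt{2} + \frac{3}{2} \cdot 8\right) + 29\right) = 13 \left(\left(\frac{9}{2} + 36 \sqrt{2} + 12\right) + 29\right) = 13 \left(\left(\frac{33}{2} + 36 \sqrt{2}\right) + 29\right) = 13 \left(\frac{91}{2} + 36 \sqrt{2}\right) = \frac{1183}{2} + 468 \sqrt{2}$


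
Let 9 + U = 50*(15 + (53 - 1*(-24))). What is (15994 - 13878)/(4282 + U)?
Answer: 2116/8873 ≈ 0.23848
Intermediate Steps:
U = 4591 (U = -9 + 50*(15 + (53 - 1*(-24))) = -9 + 50*(15 + (53 + 24)) = -9 + 50*(15 + 77) = -9 + 50*92 = -9 + 4600 = 4591)
(15994 - 13878)/(4282 + U) = (15994 - 13878)/(4282 + 4591) = 2116/8873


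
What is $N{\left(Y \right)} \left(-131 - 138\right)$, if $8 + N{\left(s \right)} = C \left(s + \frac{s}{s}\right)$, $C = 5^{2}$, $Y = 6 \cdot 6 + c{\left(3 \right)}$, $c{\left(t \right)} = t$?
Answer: $-266848$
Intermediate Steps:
$Y = 39$ ($Y = 6 \cdot 6 + 3 = 36 + 3 = 39$)
$C = 25$
$N{\left(s \right)} = 17 + 25 s$ ($N{\left(s \right)} = -8 + 25 \left(s + \frac{s}{s}\right) = -8 + 25 \left(s + 1\right) = -8 + 25 \left(1 + s\right) = -8 + \left(25 + 25 s\right) = 17 + 25 s$)
$N{\left(Y \right)} \left(-131 - 138\right) = \left(17 + 25 \cdot 39\right) \left(-131 - 138\right) = \left(17 + 975\right) \left(-269\right) = 992 \left(-269\right) = -266848$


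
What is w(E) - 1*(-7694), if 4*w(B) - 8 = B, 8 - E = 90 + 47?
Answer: 30655/4 ≈ 7663.8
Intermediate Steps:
E = -129 (E = 8 - (90 + 47) = 8 - 1*137 = 8 - 137 = -129)
w(B) = 2 + B/4
w(E) - 1*(-7694) = (2 + (¼)*(-129)) - 1*(-7694) = (2 - 129/4) + 7694 = -121/4 + 7694 = 30655/4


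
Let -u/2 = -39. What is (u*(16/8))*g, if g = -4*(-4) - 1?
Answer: 2340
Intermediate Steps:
u = 78 (u = -2*(-39) = 78)
g = 15 (g = 16 - 1 = 15)
(u*(16/8))*g = (78*(16/8))*15 = (78*(16*(1/8)))*15 = (78*2)*15 = 156*15 = 2340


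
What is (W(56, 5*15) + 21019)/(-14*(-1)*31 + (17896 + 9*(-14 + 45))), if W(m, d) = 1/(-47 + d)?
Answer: 588533/521052 ≈ 1.1295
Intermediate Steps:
(W(56, 5*15) + 21019)/(-14*(-1)*31 + (17896 + 9*(-14 + 45))) = (1/(-47 + 5*15) + 21019)/(-14*(-1)*31 + (17896 + 9*(-14 + 45))) = (1/(-47 + 75) + 21019)/(14*31 + (17896 + 9*31)) = (1/28 + 21019)/(434 + (17896 + 279)) = (1/28 + 21019)/(434 + 18175) = (588533/28)/18609 = (588533/28)*(1/18609) = 588533/521052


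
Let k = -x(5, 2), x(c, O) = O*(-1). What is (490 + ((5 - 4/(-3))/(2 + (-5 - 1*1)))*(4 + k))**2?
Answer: 923521/4 ≈ 2.3088e+5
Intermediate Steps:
x(c, O) = -O
k = 2 (k = -(-1)*2 = -1*(-2) = 2)
(490 + ((5 - 4/(-3))/(2 + (-5 - 1*1)))*(4 + k))**2 = (490 + ((5 - 4/(-3))/(2 + (-5 - 1*1)))*(4 + 2))**2 = (490 + ((5 - 4*(-1/3))/(2 + (-5 - 1)))*6)**2 = (490 + ((5 + 4/3)/(2 - 6))*6)**2 = (490 + ((19/3)/(-4))*6)**2 = (490 + ((19/3)*(-1/4))*6)**2 = (490 - 19/12*6)**2 = (490 - 19/2)**2 = (961/2)**2 = 923521/4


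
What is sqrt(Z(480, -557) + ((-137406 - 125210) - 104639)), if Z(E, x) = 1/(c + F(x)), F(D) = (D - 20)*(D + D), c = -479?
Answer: 2*I*sqrt(37877579430725489)/642299 ≈ 606.02*I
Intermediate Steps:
F(D) = 2*D*(-20 + D) (F(D) = (-20 + D)*(2*D) = 2*D*(-20 + D))
Z(E, x) = 1/(-479 + 2*x*(-20 + x))
sqrt(Z(480, -557) + ((-137406 - 125210) - 104639)) = sqrt(1/(-479 + 2*(-557)*(-20 - 557)) + ((-137406 - 125210) - 104639)) = sqrt(1/(-479 + 2*(-557)*(-577)) + (-262616 - 104639)) = sqrt(1/(-479 + 642778) - 367255) = sqrt(1/642299 - 367255) = sqrt(-235887519244/642299) = 2*I*sqrt(37877579430725489)/642299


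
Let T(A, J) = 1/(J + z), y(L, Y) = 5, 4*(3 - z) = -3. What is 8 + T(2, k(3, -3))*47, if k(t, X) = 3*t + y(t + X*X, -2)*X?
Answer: -116/9 ≈ -12.889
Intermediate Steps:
z = 15/4 (z = 3 - ¼*(-3) = 3 + ¾ = 15/4 ≈ 3.7500)
k(t, X) = 3*t + 5*X
T(A, J) = 1/(15/4 + J) (T(A, J) = 1/(J + 15/4) = 1/(15/4 + J))
8 + T(2, k(3, -3))*47 = 8 + (4/(15 + 4*(3*3 + 5*(-3))))*47 = 8 + (4/(15 + 4*(9 - 15)))*47 = 8 + (4/(15 + 4*(-6)))*47 = 8 + (4/(15 - 24))*47 = 8 + (4/(-9))*47 = 8 + (4*(-⅑))*47 = 8 - 4/9*47 = 8 - 188/9 = -116/9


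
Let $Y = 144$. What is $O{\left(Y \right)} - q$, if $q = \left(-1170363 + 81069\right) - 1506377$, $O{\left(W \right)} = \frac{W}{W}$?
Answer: $2595672$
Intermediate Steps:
$O{\left(W \right)} = 1$
$q = -2595671$ ($q = -1089294 - 1506377 = -2595671$)
$O{\left(Y \right)} - q = 1 - -2595671 = 1 + 2595671 = 2595672$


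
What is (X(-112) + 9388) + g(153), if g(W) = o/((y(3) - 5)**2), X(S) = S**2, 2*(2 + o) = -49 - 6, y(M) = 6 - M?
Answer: 175397/8 ≈ 21925.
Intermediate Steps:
o = -59/2 (o = -2 + (-49 - 6)/2 = -2 + (1/2)*(-55) = -2 - 55/2 = -59/2 ≈ -29.500)
g(W) = -59/8 (g(W) = -59/(2*((6 - 1*3) - 5)**2) = -59/(2*((6 - 3) - 5)**2) = -59/(2*(3 - 5)**2) = -59/(2*((-2)**2)) = -59/2/4 = -59/2*1/4 = -59/8)
(X(-112) + 9388) + g(153) = ((-112)**2 + 9388) - 59/8 = (12544 + 9388) - 59/8 = 21932 - 59/8 = 175397/8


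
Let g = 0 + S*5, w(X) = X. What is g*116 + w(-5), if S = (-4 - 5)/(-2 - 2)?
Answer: 1300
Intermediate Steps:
S = 9/4 (S = -9/(-4) = -9*(-¼) = 9/4 ≈ 2.2500)
g = 45/4 (g = 0 + (9/4)*5 = 0 + 45/4 = 45/4 ≈ 11.250)
g*116 + w(-5) = (45/4)*116 - 5 = 1305 - 5 = 1300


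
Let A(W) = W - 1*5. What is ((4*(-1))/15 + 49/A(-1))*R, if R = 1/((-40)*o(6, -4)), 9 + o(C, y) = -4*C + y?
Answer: -253/44400 ≈ -0.0056982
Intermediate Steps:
A(W) = -5 + W (A(W) = W - 5 = -5 + W)
o(C, y) = -9 + y - 4*C (o(C, y) = -9 + (-4*C + y) = -9 + (y - 4*C) = -9 + y - 4*C)
R = 1/1480 (R = 1/((-40)*(-9 - 4 - 4*6)) = -1/(40*(-9 - 4 - 24)) = -1/40/(-37) = -1/40*(-1/37) = 1/1480 ≈ 0.00067568)
((4*(-1))/15 + 49/A(-1))*R = ((4*(-1))/15 + 49/(-5 - 1))*(1/1480) = (-4*1/15 + 49/(-6))*(1/1480) = (-4/15 + 49*(-1/6))*(1/1480) = (-4/15 - 49/6)*(1/1480) = -253/30*1/1480 = -253/44400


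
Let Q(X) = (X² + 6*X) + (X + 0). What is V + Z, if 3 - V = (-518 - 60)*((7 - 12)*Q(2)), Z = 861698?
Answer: 809681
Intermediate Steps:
Q(X) = X² + 7*X (Q(X) = (X² + 6*X) + X = X² + 7*X)
V = -52017 (V = 3 - (-518 - 60)*(7 - 12)*(2*(7 + 2)) = 3 - (-578)*(-10*9) = 3 - (-578)*(-5*18) = 3 - (-578)*(-90) = 3 - 1*52020 = 3 - 52020 = -52017)
V + Z = -52017 + 861698 = 809681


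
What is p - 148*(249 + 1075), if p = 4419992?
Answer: 4224040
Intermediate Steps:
p - 148*(249 + 1075) = 4419992 - 148*(249 + 1075) = 4419992 - 148*1324 = 4419992 - 1*195952 = 4419992 - 195952 = 4224040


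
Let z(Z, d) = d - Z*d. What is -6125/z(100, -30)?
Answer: -1225/594 ≈ -2.0623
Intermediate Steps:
z(Z, d) = d - Z*d
-6125/z(100, -30) = -6125*(-1/(30*(1 - 1*100))) = -6125*(-1/(30*(1 - 100))) = -6125/((-30*(-99))) = -6125/2970 = -6125*1/2970 = -1225/594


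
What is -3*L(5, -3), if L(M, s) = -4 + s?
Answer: 21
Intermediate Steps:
-3*L(5, -3) = -3*(-4 - 3) = -3*(-7) = 21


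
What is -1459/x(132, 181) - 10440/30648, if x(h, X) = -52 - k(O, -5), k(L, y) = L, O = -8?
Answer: 1844003/56188 ≈ 32.818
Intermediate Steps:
x(h, X) = -44 (x(h, X) = -52 - 1*(-8) = -52 + 8 = -44)
-1459/x(132, 181) - 10440/30648 = -1459/(-44) - 10440/30648 = -1459*(-1/44) - 10440*1/30648 = 1459/44 - 435/1277 = 1844003/56188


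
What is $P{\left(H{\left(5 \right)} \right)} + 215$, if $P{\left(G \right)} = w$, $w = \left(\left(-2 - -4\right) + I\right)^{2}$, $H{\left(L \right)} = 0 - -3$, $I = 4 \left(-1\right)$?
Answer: $219$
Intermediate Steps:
$I = -4$
$H{\left(L \right)} = 3$ ($H{\left(L \right)} = 0 + 3 = 3$)
$w = 4$ ($w = \left(\left(-2 - -4\right) - 4\right)^{2} = \left(\left(-2 + 4\right) - 4\right)^{2} = \left(2 - 4\right)^{2} = \left(-2\right)^{2} = 4$)
$P{\left(G \right)} = 4$
$P{\left(H{\left(5 \right)} \right)} + 215 = 4 + 215 = 219$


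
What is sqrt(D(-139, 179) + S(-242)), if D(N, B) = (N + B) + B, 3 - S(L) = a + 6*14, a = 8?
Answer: sqrt(130) ≈ 11.402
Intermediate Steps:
S(L) = -89 (S(L) = 3 - (8 + 6*14) = 3 - (8 + 84) = 3 - 1*92 = 3 - 92 = -89)
D(N, B) = N + 2*B (D(N, B) = (B + N) + B = N + 2*B)
sqrt(D(-139, 179) + S(-242)) = sqrt((-139 + 2*179) - 89) = sqrt((-139 + 358) - 89) = sqrt(219 - 89) = sqrt(130)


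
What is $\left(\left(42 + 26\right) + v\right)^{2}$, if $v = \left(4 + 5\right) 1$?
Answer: $5929$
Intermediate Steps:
$v = 9$ ($v = 9 \cdot 1 = 9$)
$\left(\left(42 + 26\right) + v\right)^{2} = \left(\left(42 + 26\right) + 9\right)^{2} = \left(68 + 9\right)^{2} = 77^{2} = 5929$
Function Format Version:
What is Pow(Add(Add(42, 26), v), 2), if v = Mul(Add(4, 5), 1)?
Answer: 5929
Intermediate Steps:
v = 9 (v = Mul(9, 1) = 9)
Pow(Add(Add(42, 26), v), 2) = Pow(Add(Add(42, 26), 9), 2) = Pow(Add(68, 9), 2) = Pow(77, 2) = 5929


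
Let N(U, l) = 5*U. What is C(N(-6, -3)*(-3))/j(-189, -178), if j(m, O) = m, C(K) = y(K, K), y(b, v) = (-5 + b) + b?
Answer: -25/27 ≈ -0.92593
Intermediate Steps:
y(b, v) = -5 + 2*b
C(K) = -5 + 2*K
C(N(-6, -3)*(-3))/j(-189, -178) = (-5 + 2*((5*(-6))*(-3)))/(-189) = (-5 + 2*(-30*(-3)))*(-1/189) = (-5 + 2*90)*(-1/189) = (-5 + 180)*(-1/189) = 175*(-1/189) = -25/27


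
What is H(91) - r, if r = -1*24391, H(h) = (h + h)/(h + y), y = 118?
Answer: 5097901/209 ≈ 24392.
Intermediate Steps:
H(h) = 2*h/(118 + h) (H(h) = (h + h)/(h + 118) = (2*h)/(118 + h) = 2*h/(118 + h))
r = -24391
H(91) - r = 2*91/(118 + 91) - 1*(-24391) = 2*91/209 + 24391 = 2*91*(1/209) + 24391 = 182/209 + 24391 = 5097901/209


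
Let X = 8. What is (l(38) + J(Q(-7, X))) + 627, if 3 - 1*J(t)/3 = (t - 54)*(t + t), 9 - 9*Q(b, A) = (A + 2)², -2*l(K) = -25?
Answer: -175009/54 ≈ -3240.9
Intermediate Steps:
l(K) = 25/2 (l(K) = -½*(-25) = 25/2)
Q(b, A) = 1 - (2 + A)²/9 (Q(b, A) = 1 - (A + 2)²/9 = 1 - (2 + A)²/9)
J(t) = 9 - 6*t*(-54 + t) (J(t) = 9 - 3*(t - 54)*(t + t) = 9 - 3*(-54 + t)*2*t = 9 - 6*t*(-54 + t))
(l(38) + J(Q(-7, X))) + 627 = (25/2 + (9 - 6*(1 - (2 + 8)²/9)² + 324*(1 - (2 + 8)²/9))) + 627 = (25/2 + (9 - 6*(1 - ⅑*10²)² + 324*(1 - ⅑*10²))) + 627 = (25/2 + (9 - 6*(1 - ⅑*100)² + 324*(1 - ⅑*100))) + 627 = (25/2 + (9 - 6*(1 - 100/9)² + 324*(1 - 100/9))) + 627 = (25/2 + (9 - 6*(-91/9)² + 324*(-91/9))) + 627 = (25/2 + (9 - 6*8281/81 - 3276)) + 627 = (25/2 + (9 - 16562/27 - 3276)) + 627 = (25/2 - 104771/27) + 627 = -208867/54 + 627 = -175009/54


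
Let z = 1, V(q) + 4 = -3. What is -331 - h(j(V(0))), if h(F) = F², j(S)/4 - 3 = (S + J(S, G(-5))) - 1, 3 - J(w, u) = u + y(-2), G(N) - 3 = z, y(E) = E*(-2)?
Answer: -1931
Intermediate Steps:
V(q) = -7 (V(q) = -4 - 3 = -7)
y(E) = -2*E
G(N) = 4 (G(N) = 3 + 1 = 4)
J(w, u) = -1 - u (J(w, u) = 3 - (u - 2*(-2)) = 3 - (u + 4) = 3 - (4 + u) = 3 + (-4 - u) = -1 - u)
j(S) = -12 + 4*S (j(S) = 12 + 4*((S + (-1 - 1*4)) - 1) = 12 + 4*((S + (-1 - 4)) - 1) = 12 + 4*((S - 5) - 1) = 12 + 4*((-5 + S) - 1) = 12 + 4*(-6 + S) = 12 + (-24 + 4*S) = -12 + 4*S)
-331 - h(j(V(0))) = -331 - (-12 + 4*(-7))² = -331 - (-12 - 28)² = -331 - 1*(-40)² = -331 - 1*1600 = -331 - 1600 = -1931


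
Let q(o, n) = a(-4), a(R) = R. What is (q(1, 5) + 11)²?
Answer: 49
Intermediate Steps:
q(o, n) = -4
(q(1, 5) + 11)² = (-4 + 11)² = 7² = 49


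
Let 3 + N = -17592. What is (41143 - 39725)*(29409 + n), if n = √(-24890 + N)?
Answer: 41701962 + 1418*I*√42485 ≈ 4.1702e+7 + 2.9228e+5*I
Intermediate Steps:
N = -17595 (N = -3 - 17592 = -17595)
n = I*√42485 (n = √(-24890 - 17595) = √(-42485) = I*√42485 ≈ 206.12*I)
(41143 - 39725)*(29409 + n) = (41143 - 39725)*(29409 + I*√42485) = 1418*(29409 + I*√42485) = 41701962 + 1418*I*√42485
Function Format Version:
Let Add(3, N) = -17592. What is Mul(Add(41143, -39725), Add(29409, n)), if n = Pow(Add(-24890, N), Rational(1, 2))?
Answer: Add(41701962, Mul(1418, I, Pow(42485, Rational(1, 2)))) ≈ Add(4.1702e+7, Mul(2.9228e+5, I))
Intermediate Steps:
N = -17595 (N = Add(-3, -17592) = -17595)
n = Mul(I, Pow(42485, Rational(1, 2))) (n = Pow(Add(-24890, -17595), Rational(1, 2)) = Pow(-42485, Rational(1, 2)) = Mul(I, Pow(42485, Rational(1, 2))) ≈ Mul(206.12, I))
Mul(Add(41143, -39725), Add(29409, n)) = Mul(Add(41143, -39725), Add(29409, Mul(I, Pow(42485, Rational(1, 2))))) = Mul(1418, Add(29409, Mul(I, Pow(42485, Rational(1, 2))))) = Add(41701962, Mul(1418, I, Pow(42485, Rational(1, 2))))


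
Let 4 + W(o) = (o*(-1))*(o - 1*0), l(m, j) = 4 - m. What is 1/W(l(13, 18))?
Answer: -1/85 ≈ -0.011765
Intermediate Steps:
W(o) = -4 - o**2 (W(o) = -4 + (o*(-1))*(o - 1*0) = -4 + (-o)*(o + 0) = -4 + (-o)*o = -4 - o**2)
1/W(l(13, 18)) = 1/(-4 - (4 - 1*13)**2) = 1/(-4 - (4 - 13)**2) = 1/(-4 - 1*(-9)**2) = 1/(-4 - 1*81) = 1/(-4 - 81) = 1/(-85) = -1/85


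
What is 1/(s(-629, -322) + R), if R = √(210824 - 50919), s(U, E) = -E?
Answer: -322/56221 + √159905/56221 ≈ 0.0013853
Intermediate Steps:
R = √159905 ≈ 399.88
1/(s(-629, -322) + R) = 1/(-1*(-322) + √159905) = 1/(322 + √159905)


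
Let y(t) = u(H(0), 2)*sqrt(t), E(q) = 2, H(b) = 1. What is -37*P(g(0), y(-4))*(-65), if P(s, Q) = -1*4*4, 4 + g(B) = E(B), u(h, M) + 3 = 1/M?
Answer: -38480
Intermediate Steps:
u(h, M) = -3 + 1/M
g(B) = -2 (g(B) = -4 + 2 = -2)
y(t) = -5*sqrt(t)/2 (y(t) = (-3 + 1/2)*sqrt(t) = -5*sqrt(t)/2)
P(s, Q) = -16 (P(s, Q) = -4*4 = -1*16 = -16)
-37*P(g(0), y(-4))*(-65) = -37*(-16)*(-65) = 592*(-65) = -38480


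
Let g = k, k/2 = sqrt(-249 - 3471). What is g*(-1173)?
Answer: -4692*I*sqrt(930) ≈ -1.4309e+5*I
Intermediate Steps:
k = 4*I*sqrt(930) (k = 2*sqrt(-249 - 3471) = 2*sqrt(-3720) = 2*(2*I*sqrt(930)) = 4*I*sqrt(930) ≈ 121.98*I)
g = 4*I*sqrt(930) ≈ 121.98*I
g*(-1173) = (4*I*sqrt(930))*(-1173) = -4692*I*sqrt(930)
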